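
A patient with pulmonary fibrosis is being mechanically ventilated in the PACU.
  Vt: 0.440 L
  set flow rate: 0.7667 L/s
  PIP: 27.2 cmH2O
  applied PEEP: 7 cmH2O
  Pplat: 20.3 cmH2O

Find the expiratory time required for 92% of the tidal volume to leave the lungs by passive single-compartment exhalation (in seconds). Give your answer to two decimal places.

R = (PIP − Pplat)/V̇ = (27.2 − 20.3) / 0.7667 = 6.9/0.7667 = 9.0 cmH2O·s/L.
C = Vt/(Pplat − PEEP) = 440.0 / (20.3 − 7) = 440.0/13.3 = 33.083 mL/cmH2O.
τ = R × C = 9.0 × 0.03308 L/cmH2O = 0.2977 s.
t = −τ·ln(1 − 0.92) = −0.2977·ln(0.08) = 0.7519 s.

0.75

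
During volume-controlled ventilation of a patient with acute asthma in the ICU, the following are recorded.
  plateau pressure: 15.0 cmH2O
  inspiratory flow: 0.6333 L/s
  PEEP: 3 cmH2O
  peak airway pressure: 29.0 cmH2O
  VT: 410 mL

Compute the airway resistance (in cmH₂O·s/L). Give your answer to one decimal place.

22.1

Raw = (PIP − Pplat) / flow = (29.0 − 15.0) / 0.6333 = 14.0 / 0.6333 = 22.106 cmH2O·s/L.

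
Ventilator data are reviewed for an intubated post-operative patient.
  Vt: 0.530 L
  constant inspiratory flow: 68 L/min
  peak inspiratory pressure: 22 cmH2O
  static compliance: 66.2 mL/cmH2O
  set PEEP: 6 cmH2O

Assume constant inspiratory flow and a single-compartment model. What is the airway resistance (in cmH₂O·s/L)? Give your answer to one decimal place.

7.1

Flow: 68 L/min ÷ 60 = 1.1333 L/s.
Equation of motion (constant flow): PIP = Vt/C + R·V̇ + PEEP.
R·V̇ = PIP − Vt/C − PEEP = 22 − 530/66.2 − 6 = 22 − 8.006 − 6 = 7.994 cmH2O.
R = 7.994 / 1.1333 = 7.054 cmH2O·s/L.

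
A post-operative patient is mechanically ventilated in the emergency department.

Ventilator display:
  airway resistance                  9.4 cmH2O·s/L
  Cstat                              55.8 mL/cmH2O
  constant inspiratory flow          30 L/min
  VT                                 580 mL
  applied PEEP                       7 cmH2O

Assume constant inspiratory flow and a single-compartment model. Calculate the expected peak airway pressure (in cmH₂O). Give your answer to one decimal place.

22.1

Flow: 30 L/min ÷ 60 = 0.5 L/s.
Equation of motion (constant flow): PIP = Vt/C + R·V̇ + PEEP.
PIP = 580/55.8 + 9.4×0.5 + 7 = 10.394 + 4.7 + 7 = 22.094 cmH2O.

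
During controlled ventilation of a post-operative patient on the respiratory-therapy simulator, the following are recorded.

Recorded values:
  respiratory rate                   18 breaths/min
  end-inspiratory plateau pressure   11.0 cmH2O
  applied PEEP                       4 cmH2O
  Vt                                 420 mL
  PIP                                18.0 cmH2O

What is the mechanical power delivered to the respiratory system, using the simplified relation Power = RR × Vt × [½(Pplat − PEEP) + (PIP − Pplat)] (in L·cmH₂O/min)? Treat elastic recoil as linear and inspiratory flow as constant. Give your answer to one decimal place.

79.4

Per-breath work = Vt × [½(Pplat−PEEP) + (PIP−Pplat)] = 0.420 × [0.5×7.0 + 7.0] = 0.420 × 10.5 = 4.41 L·cmH2O.
Power = 18 × 4.41 = 79.38 L·cmH2O/min.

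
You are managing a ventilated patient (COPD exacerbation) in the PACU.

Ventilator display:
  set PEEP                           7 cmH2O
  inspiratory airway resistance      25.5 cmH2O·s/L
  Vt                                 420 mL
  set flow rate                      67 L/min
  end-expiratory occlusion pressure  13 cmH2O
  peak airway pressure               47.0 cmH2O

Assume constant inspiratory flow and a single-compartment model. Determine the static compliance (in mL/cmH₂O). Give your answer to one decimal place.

76.0

Flow: 67 L/min ÷ 60 = 1.1167 L/s.
Total PEEP = 13 cmH2O (set 7 + intrinsic 6); this is the baseline alveolar pressure.
Equation of motion (constant flow): PIP = Vt/C + R·V̇ + PEEP.
Vt/C = PIP − R·V̇ − PEEP = 47.0 − 25.5×1.1167 − 13 = 47.0 − 28.476 − 13 = 5.524 cmH2O.
C = Vt / 5.524 = 420 / 5.524 = 76.032 mL/cmH2O.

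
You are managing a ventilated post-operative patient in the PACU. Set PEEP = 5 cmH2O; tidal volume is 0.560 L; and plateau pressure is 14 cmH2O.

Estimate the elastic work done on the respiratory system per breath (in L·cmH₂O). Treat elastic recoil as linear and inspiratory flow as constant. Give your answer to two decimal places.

Elastic work ≈ ½ × (Pplat − PEEP) × Vt = 0.5 × (14 − 5) × 0.560 L = 0.5 × 9.0 × 0.560 = 2.52 L·cmH2O.

2.52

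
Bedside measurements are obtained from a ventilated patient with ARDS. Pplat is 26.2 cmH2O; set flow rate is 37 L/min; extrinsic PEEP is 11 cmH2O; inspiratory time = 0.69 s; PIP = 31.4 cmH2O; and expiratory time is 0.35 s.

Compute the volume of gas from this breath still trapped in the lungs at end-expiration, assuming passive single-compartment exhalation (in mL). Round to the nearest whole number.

Flow: 37 L/min ÷ 60 = 0.6167 L/s.
Vt = flow × Ti = 0.6167 L/s × 0.69 s × 1000 mL/L = 425.52 mL.
R = (PIP − Pplat)/V̇ = (31.4 − 26.2) / 0.6167 = 5.2/0.6167 = 8.432 cmH2O·s/L.
C = Vt/(Pplat − PEEP) = 425.52 / (26.2 − 11) = 425.52/15.2 = 27.995 mL/cmH2O.
τ = R × C = 8.432 × 0.028 L/cmH2O = 0.2361 s.
Fraction remaining = e^(−Te/τ) = e^(−0.35/0.2361) = 0.2271.
Trapped volume = 425.52 × 0.2271 = 96.636 mL.

97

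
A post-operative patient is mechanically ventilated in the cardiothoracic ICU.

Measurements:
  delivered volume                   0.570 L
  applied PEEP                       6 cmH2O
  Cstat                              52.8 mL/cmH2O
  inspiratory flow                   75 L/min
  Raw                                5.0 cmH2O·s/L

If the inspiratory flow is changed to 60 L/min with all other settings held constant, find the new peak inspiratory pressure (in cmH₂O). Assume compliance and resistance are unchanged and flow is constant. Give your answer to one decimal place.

21.8

Flow: 75 L/min ÷ 60 = 1.25 L/s.
New flow: 60 L/min ÷ 60 = 1 L/s.
PIP = Vt/C + R·V̇ + PEEP (constant-flow equation of motion).
Only the resistive term changes: ΔPIP = R × ΔV̇ = 5.0 × (1 − 1.25) = 5.0 × -0.25 = -1.25 cmH2O.
Original PIP = 570/52.8 + 5.0×1.25 + 6 = 23.045 cmH2O; new PIP = 23.045 + (-1.25) = 21.795 cmH2O.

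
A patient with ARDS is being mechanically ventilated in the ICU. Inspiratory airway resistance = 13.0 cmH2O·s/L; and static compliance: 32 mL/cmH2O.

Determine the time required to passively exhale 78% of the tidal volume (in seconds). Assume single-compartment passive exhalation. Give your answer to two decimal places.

τ = R × C = 13.0 × 32 mL/cmH2O = 13.0 × 0.032 L/cmH2O = 0.416 s.
Exhaled fraction f = 1 − e^(−t/τ) → t = −τ·ln(1 − f) = −0.416·ln(0.22) = 0.6299 s.

0.63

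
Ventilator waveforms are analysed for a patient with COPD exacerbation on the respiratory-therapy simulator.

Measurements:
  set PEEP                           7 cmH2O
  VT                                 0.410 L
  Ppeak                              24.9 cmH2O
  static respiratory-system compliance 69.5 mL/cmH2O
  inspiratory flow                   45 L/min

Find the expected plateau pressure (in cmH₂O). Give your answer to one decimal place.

12.9

Pplat = PEEP + Vt / Cstat = 7 + 410 / 69.5 = 7 + 5.899 = 12.899 cmH2O.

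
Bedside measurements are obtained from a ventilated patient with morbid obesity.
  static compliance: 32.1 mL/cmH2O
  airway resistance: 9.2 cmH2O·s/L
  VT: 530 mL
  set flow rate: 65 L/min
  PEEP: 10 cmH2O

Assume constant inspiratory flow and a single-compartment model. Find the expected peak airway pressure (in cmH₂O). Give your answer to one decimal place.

36.5

Flow: 65 L/min ÷ 60 = 1.0833 L/s.
Equation of motion (constant flow): PIP = Vt/C + R·V̇ + PEEP.
PIP = 530/32.1 + 9.2×1.0833 + 10 = 16.511 + 9.966 + 10 = 36.477 cmH2O.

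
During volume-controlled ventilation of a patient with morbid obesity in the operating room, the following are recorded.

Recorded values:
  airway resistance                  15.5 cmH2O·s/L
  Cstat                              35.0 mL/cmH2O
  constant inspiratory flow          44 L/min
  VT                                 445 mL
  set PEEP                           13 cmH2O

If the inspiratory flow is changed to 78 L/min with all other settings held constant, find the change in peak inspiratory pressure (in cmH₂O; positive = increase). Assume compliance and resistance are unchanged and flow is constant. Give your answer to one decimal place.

Flow: 44 L/min ÷ 60 = 0.7333 L/s.
New flow: 78 L/min ÷ 60 = 1.3 L/s.
PIP = Vt/C + R·V̇ + PEEP (constant-flow equation of motion).
Only the resistive term changes: ΔPIP = R × ΔV̇ = 15.5 × (1.3 − 0.7333) = 15.5 × 0.5667 = 8.784 cmH2O.

8.8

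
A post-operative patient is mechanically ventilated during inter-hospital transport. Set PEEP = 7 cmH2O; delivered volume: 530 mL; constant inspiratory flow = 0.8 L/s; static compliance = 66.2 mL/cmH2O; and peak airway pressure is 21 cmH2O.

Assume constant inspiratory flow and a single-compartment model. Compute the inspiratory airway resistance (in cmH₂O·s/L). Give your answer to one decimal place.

7.5

Equation of motion (constant flow): PIP = Vt/C + R·V̇ + PEEP.
R·V̇ = PIP − Vt/C − PEEP = 21 − 530/66.2 − 7 = 21 − 8.006 − 7 = 5.994 cmH2O.
R = 5.994 / 0.8 = 7.493 cmH2O·s/L.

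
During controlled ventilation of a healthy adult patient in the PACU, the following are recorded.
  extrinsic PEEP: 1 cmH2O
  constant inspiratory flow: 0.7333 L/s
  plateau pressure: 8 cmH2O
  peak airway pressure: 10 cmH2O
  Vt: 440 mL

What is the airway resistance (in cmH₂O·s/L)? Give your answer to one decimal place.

2.7

Raw = (PIP − Pplat) / flow = (10 − 8) / 0.7333 = 2.0 / 0.7333 = 2.727 cmH2O·s/L.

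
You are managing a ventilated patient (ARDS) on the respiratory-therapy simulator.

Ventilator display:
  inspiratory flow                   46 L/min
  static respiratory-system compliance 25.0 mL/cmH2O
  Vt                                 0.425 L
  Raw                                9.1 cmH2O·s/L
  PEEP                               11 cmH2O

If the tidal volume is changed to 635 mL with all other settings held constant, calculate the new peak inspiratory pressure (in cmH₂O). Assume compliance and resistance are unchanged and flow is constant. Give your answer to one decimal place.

Flow: 46 L/min ÷ 60 = 0.7667 L/s.
PIP = Vt/C + R·V̇ + PEEP (constant-flow equation of motion).
Only the elastic term changes: ΔPIP = ΔVt / C = (635 − 425) / 25.0 = 8.4 cmH2O.
Original PIP = 425/25.0 + 9.1×0.7667 + 11 = 34.977 cmH2O; new PIP = 34.977 + (8.4) = 43.377 cmH2O.

43.4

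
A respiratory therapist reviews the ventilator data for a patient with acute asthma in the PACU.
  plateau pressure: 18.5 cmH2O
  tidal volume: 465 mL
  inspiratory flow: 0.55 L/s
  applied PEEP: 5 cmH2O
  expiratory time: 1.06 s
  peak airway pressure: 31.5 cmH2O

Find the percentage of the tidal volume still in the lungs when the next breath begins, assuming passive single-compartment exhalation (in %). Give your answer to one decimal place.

R = (PIP − Pplat)/V̇ = (31.5 − 18.5) / 0.55 = 13.0/0.55 = 23.636 cmH2O·s/L.
C = Vt/(Pplat − PEEP) = 465.0 / (18.5 − 5) = 465.0/13.5 = 34.444 mL/cmH2O.
τ = R × C = 23.636 × 0.03444 L/cmH2O = 0.814 s.
Fraction remaining at end-expiration = e^(−Te/τ) = e^(−1.06/0.814) = 0.2719 → 27.19%.

27.2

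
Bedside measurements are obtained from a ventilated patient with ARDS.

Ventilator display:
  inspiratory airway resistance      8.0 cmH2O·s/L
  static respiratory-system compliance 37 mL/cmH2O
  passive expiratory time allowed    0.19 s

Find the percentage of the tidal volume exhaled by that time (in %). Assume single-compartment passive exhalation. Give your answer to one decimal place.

47.4

τ = R × C = 8.0 × 37 mL/cmH2O = 8.0 × 0.037 L/cmH2O = 0.296 s.
Passive exhalation: V(t)/V₀ = e^(−t/τ) = e^(−0.19/0.296) = 0.5263.
Fraction exhaled = 1 − 0.5263 = 0.4737 → 47.37%.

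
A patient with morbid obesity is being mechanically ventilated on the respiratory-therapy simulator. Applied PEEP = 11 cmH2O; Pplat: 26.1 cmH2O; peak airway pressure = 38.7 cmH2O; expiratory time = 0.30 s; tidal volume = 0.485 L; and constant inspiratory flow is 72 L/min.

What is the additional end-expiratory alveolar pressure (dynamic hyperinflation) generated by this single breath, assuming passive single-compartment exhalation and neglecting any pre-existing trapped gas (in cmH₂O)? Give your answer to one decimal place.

Flow: 72 L/min ÷ 60 = 1.2 L/s.
R = (PIP − Pplat)/V̇ = (38.7 − 26.1) / 1.2 = 12.6/1.2 = 10.5 cmH2O·s/L.
C = Vt/(Pplat − PEEP) = 485.0 / (26.1 − 11) = 485.0/15.1 = 32.119 mL/cmH2O.
τ = R × C = 10.5 × 0.03212 L/cmH2O = 0.3373 s.
Fraction remaining = e^(−Te/τ) = e^(−0.30/0.3373) = 0.4109; trapped volume = 485.0 × 0.4109 = 199.29 mL.
Additional alveolar pressure from trapping ≈ V_trapped / C = 199.29 / 32.119 = 6.205 cmH2O.

6.2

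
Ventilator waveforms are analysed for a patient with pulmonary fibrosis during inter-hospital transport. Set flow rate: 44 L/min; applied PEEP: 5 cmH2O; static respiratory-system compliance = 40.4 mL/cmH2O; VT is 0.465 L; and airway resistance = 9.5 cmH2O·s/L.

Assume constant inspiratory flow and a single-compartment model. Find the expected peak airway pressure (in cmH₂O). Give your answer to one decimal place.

23.5

Flow: 44 L/min ÷ 60 = 0.7333 L/s.
Equation of motion (constant flow): PIP = Vt/C + R·V̇ + PEEP.
PIP = 465/40.4 + 9.5×0.7333 + 5 = 11.51 + 6.966 + 5 = 23.476 cmH2O.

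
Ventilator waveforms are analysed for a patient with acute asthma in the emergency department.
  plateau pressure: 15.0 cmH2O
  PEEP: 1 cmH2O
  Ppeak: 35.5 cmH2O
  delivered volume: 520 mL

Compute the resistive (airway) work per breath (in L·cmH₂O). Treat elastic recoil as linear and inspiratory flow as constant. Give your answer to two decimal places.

With constant inspiratory flow the resistive pressure is constant at PIP − Pplat = 35.5 − 15.0 = 20.5 cmH2O, so resistive work = 20.5 × 0.520 = 10.66 L·cmH2O.

10.66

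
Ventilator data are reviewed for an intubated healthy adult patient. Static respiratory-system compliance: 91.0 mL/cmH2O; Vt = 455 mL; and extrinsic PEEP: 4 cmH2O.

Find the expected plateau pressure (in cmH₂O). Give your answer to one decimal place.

9.0

Pplat = PEEP + Vt / Cstat = 4 + 455 / 91.0 = 4 + 5.0 = 9.0 cmH2O.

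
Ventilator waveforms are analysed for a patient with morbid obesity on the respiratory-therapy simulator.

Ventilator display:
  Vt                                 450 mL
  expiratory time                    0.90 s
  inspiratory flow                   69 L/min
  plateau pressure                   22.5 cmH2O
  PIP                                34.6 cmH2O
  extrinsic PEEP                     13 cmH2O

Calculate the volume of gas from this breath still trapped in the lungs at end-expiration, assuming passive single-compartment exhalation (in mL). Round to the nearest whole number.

74

Flow: 69 L/min ÷ 60 = 1.15 L/s.
R = (PIP − Pplat)/V̇ = (34.6 − 22.5) / 1.15 = 12.1/1.15 = 10.522 cmH2O·s/L.
C = Vt/(Pplat − PEEP) = 450.0 / (22.5 − 13) = 450.0/9.5 = 47.368 mL/cmH2O.
τ = R × C = 10.522 × 0.04737 L/cmH2O = 0.4984 s.
Fraction remaining = e^(−Te/τ) = e^(−0.90/0.4984) = 0.1643.
Trapped volume = 450.0 × 0.1643 = 73.935 mL.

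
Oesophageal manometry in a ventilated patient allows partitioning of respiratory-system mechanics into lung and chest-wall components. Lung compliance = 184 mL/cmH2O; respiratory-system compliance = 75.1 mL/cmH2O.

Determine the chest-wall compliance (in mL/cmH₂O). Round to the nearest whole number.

127

1/Ccw = 1/Crs − 1/CL.
1/Ccw = 1/75.1 − 1/184 = 0.007881.
Ccw = 126.89 mL/cmH2O.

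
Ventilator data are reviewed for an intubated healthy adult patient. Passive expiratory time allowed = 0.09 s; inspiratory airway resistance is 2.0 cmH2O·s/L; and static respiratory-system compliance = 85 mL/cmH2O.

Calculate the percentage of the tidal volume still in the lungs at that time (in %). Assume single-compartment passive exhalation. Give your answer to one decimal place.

58.9

τ = R × C = 2.0 × 85 mL/cmH2O = 2.0 × 0.085 L/cmH2O = 0.17 s.
Passive exhalation: V(t)/V₀ = e^(−t/τ) = e^(−0.09/0.17) = 0.589.
Fraction remaining = 0.589 → 58.9%.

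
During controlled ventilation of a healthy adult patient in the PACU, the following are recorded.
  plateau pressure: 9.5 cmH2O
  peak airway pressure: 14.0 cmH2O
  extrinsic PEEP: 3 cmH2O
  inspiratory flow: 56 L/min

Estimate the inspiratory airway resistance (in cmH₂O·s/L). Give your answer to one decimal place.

Flow: 56 L/min ÷ 60 = 0.9333 L/s.
Raw = (PIP − Pplat) / flow = (14.0 − 9.5) / 0.9333 = 4.5 / 0.9333 = 4.822 cmH2O·s/L.

4.8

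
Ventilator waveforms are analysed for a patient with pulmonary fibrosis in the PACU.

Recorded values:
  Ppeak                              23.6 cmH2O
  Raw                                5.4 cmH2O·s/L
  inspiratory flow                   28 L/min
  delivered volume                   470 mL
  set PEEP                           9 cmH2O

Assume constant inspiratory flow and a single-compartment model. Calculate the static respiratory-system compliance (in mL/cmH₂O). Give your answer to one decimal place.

Flow: 28 L/min ÷ 60 = 0.4667 L/s.
Equation of motion (constant flow): PIP = Vt/C + R·V̇ + PEEP.
Vt/C = PIP − R·V̇ − PEEP = 23.6 − 5.4×0.4667 − 9 = 23.6 − 2.52 − 9 = 12.08 cmH2O.
C = Vt / 12.08 = 470 / 12.08 = 38.907 mL/cmH2O.

38.9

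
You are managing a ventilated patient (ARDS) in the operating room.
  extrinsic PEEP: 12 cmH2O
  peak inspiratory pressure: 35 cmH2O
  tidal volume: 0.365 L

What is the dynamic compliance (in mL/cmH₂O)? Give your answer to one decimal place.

Dynamic compliance = Vt / (PIP − PEEP) = 365 / (35 − 12) = 365 / 23.0 = 15.87 mL/cmH2O.

15.9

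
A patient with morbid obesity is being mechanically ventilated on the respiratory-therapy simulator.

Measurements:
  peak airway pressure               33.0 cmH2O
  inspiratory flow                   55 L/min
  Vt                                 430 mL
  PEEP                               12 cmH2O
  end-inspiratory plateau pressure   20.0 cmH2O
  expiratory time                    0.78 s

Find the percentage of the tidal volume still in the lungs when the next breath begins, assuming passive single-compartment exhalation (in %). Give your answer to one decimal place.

Flow: 55 L/min ÷ 60 = 0.9167 L/s.
R = (PIP − Pplat)/V̇ = (33.0 − 20.0) / 0.9167 = 13.0/0.9167 = 14.181 cmH2O·s/L.
C = Vt/(Pplat − PEEP) = 430.0 / (20.0 − 12) = 430.0/8.0 = 53.75 mL/cmH2O.
τ = R × C = 14.181 × 0.05375 L/cmH2O = 0.7622 s.
Fraction remaining at end-expiration = e^(−Te/τ) = e^(−0.78/0.7622) = 0.3594 → 35.94%.

35.9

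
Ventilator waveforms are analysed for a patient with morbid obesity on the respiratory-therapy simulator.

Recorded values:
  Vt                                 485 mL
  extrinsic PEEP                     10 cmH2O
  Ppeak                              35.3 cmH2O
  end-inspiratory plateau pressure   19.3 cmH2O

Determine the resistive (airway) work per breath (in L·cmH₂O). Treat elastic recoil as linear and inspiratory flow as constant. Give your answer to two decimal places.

With constant inspiratory flow the resistive pressure is constant at PIP − Pplat = 35.3 − 19.3 = 16.0 cmH2O, so resistive work = 16.0 × 0.485 = 7.76 L·cmH2O.

7.76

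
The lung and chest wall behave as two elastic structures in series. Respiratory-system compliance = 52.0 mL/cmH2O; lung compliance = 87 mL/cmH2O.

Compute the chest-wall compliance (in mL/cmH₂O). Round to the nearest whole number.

129

1/Ccw = 1/Crs − 1/CL.
1/Ccw = 1/52.0 − 1/87 = 0.007737.
Ccw = 129.25 mL/cmH2O.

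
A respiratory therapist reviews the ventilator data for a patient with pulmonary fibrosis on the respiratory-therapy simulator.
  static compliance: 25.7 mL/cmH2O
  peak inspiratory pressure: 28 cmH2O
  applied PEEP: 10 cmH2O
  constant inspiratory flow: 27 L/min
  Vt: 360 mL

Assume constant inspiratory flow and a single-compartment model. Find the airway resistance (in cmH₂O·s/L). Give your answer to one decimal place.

8.9

Flow: 27 L/min ÷ 60 = 0.45 L/s.
Equation of motion (constant flow): PIP = Vt/C + R·V̇ + PEEP.
R·V̇ = PIP − Vt/C − PEEP = 28 − 360/25.7 − 10 = 28 − 14.008 − 10 = 3.992 cmH2O.
R = 3.992 / 0.45 = 8.871 cmH2O·s/L.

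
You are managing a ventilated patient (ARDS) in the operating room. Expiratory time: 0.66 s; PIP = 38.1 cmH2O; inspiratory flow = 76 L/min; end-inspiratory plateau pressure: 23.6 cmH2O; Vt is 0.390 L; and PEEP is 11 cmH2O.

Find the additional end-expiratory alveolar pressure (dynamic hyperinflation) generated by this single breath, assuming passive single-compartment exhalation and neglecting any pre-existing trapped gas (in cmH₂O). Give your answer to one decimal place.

2.0

Flow: 76 L/min ÷ 60 = 1.2667 L/s.
R = (PIP − Pplat)/V̇ = (38.1 − 23.6) / 1.2667 = 14.5/1.2667 = 11.447 cmH2O·s/L.
C = Vt/(Pplat − PEEP) = 390.0 / (23.6 − 11) = 390.0/12.6 = 30.952 mL/cmH2O.
τ = R × C = 11.447 × 0.03095 L/cmH2O = 0.3543 s.
Fraction remaining = e^(−Te/τ) = e^(−0.66/0.3543) = 0.1552; trapped volume = 390.0 × 0.1552 = 60.528 mL.
Additional alveolar pressure from trapping ≈ V_trapped / C = 60.528 / 30.952 = 1.956 cmH2O.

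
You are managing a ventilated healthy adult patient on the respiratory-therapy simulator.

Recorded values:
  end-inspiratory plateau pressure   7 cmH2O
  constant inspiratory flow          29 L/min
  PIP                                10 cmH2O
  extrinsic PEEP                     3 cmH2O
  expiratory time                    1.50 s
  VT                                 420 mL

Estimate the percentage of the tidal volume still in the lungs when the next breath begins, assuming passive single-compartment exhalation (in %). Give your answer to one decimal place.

10.0

Flow: 29 L/min ÷ 60 = 0.4833 L/s.
R = (PIP − Pplat)/V̇ = (10 − 7) / 0.4833 = 3.0/0.4833 = 6.207 cmH2O·s/L.
C = Vt/(Pplat − PEEP) = 420.0 / (7 − 3) = 420.0/4.0 = 105.0 mL/cmH2O.
τ = R × C = 6.207 × 0.105 L/cmH2O = 0.6517 s.
Fraction remaining at end-expiration = e^(−Te/τ) = e^(−1.50/0.6517) = 0.1001 → 10.01%.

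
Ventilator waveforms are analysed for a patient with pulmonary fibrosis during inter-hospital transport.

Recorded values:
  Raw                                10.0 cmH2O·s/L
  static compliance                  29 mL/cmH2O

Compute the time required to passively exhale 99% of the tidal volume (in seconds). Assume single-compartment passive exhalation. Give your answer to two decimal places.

1.34

τ = R × C = 10.0 × 29 mL/cmH2O = 10.0 × 0.029 L/cmH2O = 0.29 s.
Exhaled fraction f = 1 − e^(−t/τ) → t = −τ·ln(1 − f) = −0.29·ln(0.01) = 1.335 s.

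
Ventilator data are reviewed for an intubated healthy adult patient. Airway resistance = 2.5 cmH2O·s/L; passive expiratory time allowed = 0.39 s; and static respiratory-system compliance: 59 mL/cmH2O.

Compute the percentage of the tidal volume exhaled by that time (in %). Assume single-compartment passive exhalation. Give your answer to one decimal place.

92.9

τ = R × C = 2.5 × 59 mL/cmH2O = 2.5 × 0.059 L/cmH2O = 0.1475 s.
Passive exhalation: V(t)/V₀ = e^(−t/τ) = e^(−0.39/0.1475) = 0.07107.
Fraction exhaled = 1 − 0.07107 = 0.9289 → 92.89%.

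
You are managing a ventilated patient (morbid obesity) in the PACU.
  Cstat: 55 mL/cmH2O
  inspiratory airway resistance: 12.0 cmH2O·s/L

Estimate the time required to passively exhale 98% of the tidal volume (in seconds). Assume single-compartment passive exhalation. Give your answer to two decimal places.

τ = R × C = 12.0 × 55 mL/cmH2O = 12.0 × 0.055 L/cmH2O = 0.66 s.
Exhaled fraction f = 1 − e^(−t/τ) → t = −τ·ln(1 − f) = −0.66·ln(0.02) = 2.582 s.

2.58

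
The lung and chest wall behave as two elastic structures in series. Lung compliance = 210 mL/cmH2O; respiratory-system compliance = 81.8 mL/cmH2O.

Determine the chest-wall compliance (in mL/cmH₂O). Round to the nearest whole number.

1/Ccw = 1/Crs − 1/CL.
1/Ccw = 1/81.8 − 1/210 = 0.007463.
Ccw = 133.99 mL/cmH2O.

134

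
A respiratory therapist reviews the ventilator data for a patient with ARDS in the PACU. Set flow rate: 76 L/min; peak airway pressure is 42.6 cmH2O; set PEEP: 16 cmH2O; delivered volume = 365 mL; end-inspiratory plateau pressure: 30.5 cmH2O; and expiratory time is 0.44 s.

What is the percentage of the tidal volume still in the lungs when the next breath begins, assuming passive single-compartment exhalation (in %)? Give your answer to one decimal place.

Flow: 76 L/min ÷ 60 = 1.2667 L/s.
R = (PIP − Pplat)/V̇ = (42.6 − 30.5) / 1.2667 = 12.1/1.2667 = 9.552 cmH2O·s/L.
C = Vt/(Pplat − PEEP) = 365.0 / (30.5 − 16) = 365.0/14.5 = 25.172 mL/cmH2O.
τ = R × C = 9.552 × 0.02517 L/cmH2O = 0.2404 s.
Fraction remaining at end-expiration = e^(−Te/τ) = e^(−0.44/0.2404) = 0.1604 → 16.04%.

16.0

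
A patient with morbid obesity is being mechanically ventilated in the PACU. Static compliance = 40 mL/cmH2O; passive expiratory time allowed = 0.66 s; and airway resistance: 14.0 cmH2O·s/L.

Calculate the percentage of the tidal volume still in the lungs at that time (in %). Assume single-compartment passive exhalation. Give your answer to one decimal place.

τ = R × C = 14.0 × 40 mL/cmH2O = 14.0 × 0.040 L/cmH2O = 0.56 s.
Passive exhalation: V(t)/V₀ = e^(−t/τ) = e^(−0.66/0.56) = 0.3077.
Fraction remaining = 0.3077 → 30.77%.

30.8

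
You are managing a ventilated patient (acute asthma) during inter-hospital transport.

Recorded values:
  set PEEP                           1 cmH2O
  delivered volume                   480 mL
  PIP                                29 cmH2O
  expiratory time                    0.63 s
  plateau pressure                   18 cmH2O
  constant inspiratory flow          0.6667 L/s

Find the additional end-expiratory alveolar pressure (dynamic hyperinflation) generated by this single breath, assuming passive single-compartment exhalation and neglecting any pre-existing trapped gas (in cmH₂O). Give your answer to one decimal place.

R = (PIP − Pplat)/V̇ = (29 − 18) / 0.6667 = 11.0/0.6667 = 16.499 cmH2O·s/L.
C = Vt/(Pplat − PEEP) = 480.0 / (18 − 1) = 480.0/17.0 = 28.235 mL/cmH2O.
τ = R × C = 16.499 × 0.02824 L/cmH2O = 0.4659 s.
Fraction remaining = e^(−Te/τ) = e^(−0.63/0.4659) = 0.2587; trapped volume = 480.0 × 0.2587 = 124.18 mL.
Additional alveolar pressure from trapping ≈ V_trapped / C = 124.18 / 28.235 = 4.398 cmH2O.

4.4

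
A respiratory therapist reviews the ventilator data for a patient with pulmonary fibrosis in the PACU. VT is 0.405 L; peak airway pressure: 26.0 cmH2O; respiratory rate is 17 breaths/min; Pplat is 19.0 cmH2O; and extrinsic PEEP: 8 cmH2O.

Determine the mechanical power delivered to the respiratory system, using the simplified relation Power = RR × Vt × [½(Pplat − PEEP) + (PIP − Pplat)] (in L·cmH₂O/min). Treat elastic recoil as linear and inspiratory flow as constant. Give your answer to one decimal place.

86.1

Per-breath work = Vt × [½(Pplat−PEEP) + (PIP−Pplat)] = 0.405 × [0.5×11.0 + 7.0] = 0.405 × 12.5 = 5.063 L·cmH2O.
Power = 17 × 5.063 = 86.071 L·cmH2O/min.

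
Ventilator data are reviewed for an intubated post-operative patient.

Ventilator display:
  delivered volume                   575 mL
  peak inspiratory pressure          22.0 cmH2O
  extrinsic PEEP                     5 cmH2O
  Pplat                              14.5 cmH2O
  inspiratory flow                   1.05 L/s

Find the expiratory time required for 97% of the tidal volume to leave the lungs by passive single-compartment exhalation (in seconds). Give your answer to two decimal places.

1.52

R = (PIP − Pplat)/V̇ = (22.0 − 14.5) / 1.05 = 7.5/1.05 = 7.143 cmH2O·s/L.
C = Vt/(Pplat − PEEP) = 575.0 / (14.5 − 5) = 575.0/9.5 = 60.526 mL/cmH2O.
τ = R × C = 7.143 × 0.06053 L/cmH2O = 0.4324 s.
t = −τ·ln(1 − 0.97) = −0.4324·ln(0.03) = 1.516 s.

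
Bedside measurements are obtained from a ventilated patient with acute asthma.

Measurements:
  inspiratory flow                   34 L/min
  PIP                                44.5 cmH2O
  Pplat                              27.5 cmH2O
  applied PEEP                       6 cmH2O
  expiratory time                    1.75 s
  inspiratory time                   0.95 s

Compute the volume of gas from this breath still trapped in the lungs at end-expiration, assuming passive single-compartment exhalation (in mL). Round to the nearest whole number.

Flow: 34 L/min ÷ 60 = 0.5667 L/s.
Vt = flow × Ti = 0.5667 L/s × 0.95 s × 1000 mL/L = 538.37 mL.
R = (PIP − Pplat)/V̇ = (44.5 − 27.5) / 0.5667 = 17.0/0.5667 = 29.998 cmH2O·s/L.
C = Vt/(Pplat − PEEP) = 538.37 / (27.5 − 6) = 538.37/21.5 = 25.04 mL/cmH2O.
τ = R × C = 29.998 × 0.02504 L/cmH2O = 0.7511 s.
Fraction remaining = e^(−Te/τ) = e^(−1.75/0.7511) = 0.0973.
Trapped volume = 538.37 × 0.0973 = 52.383 mL.

52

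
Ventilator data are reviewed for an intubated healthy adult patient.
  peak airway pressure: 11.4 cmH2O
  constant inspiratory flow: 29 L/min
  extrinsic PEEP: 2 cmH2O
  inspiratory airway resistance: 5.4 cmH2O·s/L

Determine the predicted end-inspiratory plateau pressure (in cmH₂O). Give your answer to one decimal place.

Flow: 29 L/min ÷ 60 = 0.4833 L/s.
Pplat = PIP − Raw × flow = 11.4 − 5.4 × 0.4833 = 11.4 − 2.61 = 8.79 cmH2O.

8.8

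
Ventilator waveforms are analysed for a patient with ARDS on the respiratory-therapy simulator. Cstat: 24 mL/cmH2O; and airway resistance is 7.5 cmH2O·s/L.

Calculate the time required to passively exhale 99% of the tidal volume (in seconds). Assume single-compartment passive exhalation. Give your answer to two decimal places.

0.83

τ = R × C = 7.5 × 24 mL/cmH2O = 7.5 × 0.024 L/cmH2O = 0.18 s.
Exhaled fraction f = 1 − e^(−t/τ) → t = −τ·ln(1 − f) = −0.18·ln(0.01) = 0.8289 s.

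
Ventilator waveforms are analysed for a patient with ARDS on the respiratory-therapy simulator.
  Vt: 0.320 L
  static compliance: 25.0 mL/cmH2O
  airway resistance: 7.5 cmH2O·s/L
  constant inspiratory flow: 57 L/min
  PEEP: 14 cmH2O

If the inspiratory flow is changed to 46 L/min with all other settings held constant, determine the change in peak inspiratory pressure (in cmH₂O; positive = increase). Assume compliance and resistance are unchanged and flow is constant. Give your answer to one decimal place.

-1.4

Flow: 57 L/min ÷ 60 = 0.95 L/s.
New flow: 46 L/min ÷ 60 = 0.7667 L/s.
PIP = Vt/C + R·V̇ + PEEP (constant-flow equation of motion).
Only the resistive term changes: ΔPIP = R × ΔV̇ = 7.5 × (0.7667 − 0.95) = 7.5 × -0.1833 = -1.375 cmH2O.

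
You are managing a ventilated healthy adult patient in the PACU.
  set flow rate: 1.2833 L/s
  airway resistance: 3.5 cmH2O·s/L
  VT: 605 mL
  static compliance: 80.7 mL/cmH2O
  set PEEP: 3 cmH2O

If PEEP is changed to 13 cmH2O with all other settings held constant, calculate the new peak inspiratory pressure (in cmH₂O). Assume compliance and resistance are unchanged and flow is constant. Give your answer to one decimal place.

PIP = Vt/C + R·V̇ + PEEP (constant-flow equation of motion).
Only the baseline term changes: ΔPIP = ΔPEEP = 13 − 3 = 10.0 cmH2O.
Original PIP = 605/80.7 + 3.5×1.2833 + 3 = 14.988 cmH2O; new PIP = 14.988 + (10.0) = 24.988 cmH2O.

25.0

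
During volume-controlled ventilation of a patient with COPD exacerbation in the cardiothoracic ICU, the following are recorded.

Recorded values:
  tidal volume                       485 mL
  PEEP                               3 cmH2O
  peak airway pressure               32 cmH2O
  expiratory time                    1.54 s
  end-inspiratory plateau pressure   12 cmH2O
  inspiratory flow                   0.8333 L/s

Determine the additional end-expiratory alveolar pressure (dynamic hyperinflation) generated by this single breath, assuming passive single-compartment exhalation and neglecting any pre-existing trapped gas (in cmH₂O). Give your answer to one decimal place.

2.7

R = (PIP − Pplat)/V̇ = (32 − 12) / 0.8333 = 20.0/0.8333 = 24.001 cmH2O·s/L.
C = Vt/(Pplat − PEEP) = 485.0 / (12 − 3) = 485.0/9.0 = 53.889 mL/cmH2O.
τ = R × C = 24.001 × 0.05389 L/cmH2O = 1.293 s.
Fraction remaining = e^(−Te/τ) = e^(−1.54/1.293) = 0.3039; trapped volume = 485.0 × 0.3039 = 147.39 mL.
Additional alveolar pressure from trapping ≈ V_trapped / C = 147.39 / 53.889 = 2.735 cmH2O.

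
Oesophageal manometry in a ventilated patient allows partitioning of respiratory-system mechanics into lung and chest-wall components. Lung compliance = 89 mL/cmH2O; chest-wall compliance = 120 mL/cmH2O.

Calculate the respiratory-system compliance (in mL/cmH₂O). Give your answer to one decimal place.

Lung and chest wall are elastances in series: 1/Crs = 1/CL + 1/Ccw.
1/Crs = 1/89 + 1/120 = 0.01957.
Crs = 51.099 mL/cmH2O.

51.1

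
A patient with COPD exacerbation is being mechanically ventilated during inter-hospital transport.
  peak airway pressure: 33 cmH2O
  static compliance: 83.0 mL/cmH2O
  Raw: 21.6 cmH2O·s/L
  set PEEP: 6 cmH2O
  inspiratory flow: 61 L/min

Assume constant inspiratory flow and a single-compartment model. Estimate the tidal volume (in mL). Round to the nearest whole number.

418

Flow: 61 L/min ÷ 60 = 1.0167 L/s.
Equation of motion (constant flow): PIP = Vt/C + R·V̇ + PEEP.
Vt/C = PIP − R·V̇ − PEEP = 33 − 21.961 − 6 = 5.039 cmH2O.
Vt = C × 5.039 = 83.0 × 5.039 = 418.24 mL.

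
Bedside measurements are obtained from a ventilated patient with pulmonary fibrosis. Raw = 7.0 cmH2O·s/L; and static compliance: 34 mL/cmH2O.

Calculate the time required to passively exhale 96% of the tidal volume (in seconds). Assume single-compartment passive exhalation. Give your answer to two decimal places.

0.77

τ = R × C = 7.0 × 34 mL/cmH2O = 7.0 × 0.034 L/cmH2O = 0.238 s.
Exhaled fraction f = 1 − e^(−t/τ) → t = −τ·ln(1 − f) = −0.238·ln(0.04) = 0.7661 s.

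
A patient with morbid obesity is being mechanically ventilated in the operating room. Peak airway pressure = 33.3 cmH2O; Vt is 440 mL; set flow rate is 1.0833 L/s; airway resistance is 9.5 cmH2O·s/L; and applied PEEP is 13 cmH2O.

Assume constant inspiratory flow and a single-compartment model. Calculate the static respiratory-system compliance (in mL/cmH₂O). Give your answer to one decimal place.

44.0

Equation of motion (constant flow): PIP = Vt/C + R·V̇ + PEEP.
Vt/C = PIP − R·V̇ − PEEP = 33.3 − 9.5×1.0833 − 13 = 33.3 − 10.291 − 13 = 10.009 cmH2O.
C = Vt / 10.009 = 440 / 10.009 = 43.96 mL/cmH2O.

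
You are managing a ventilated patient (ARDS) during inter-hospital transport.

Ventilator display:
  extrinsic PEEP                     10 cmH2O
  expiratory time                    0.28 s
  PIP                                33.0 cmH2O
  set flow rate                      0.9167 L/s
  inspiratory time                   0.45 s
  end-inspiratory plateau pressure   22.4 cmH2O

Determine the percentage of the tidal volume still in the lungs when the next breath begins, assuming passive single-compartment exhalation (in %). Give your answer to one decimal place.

Vt = flow × Ti = 0.9167 L/s × 0.45 s × 1000 mL/L = 412.52 mL.
R = (PIP − Pplat)/V̇ = (33.0 − 22.4) / 0.9167 = 10.6/0.9167 = 11.563 cmH2O·s/L.
C = Vt/(Pplat − PEEP) = 412.52 / (22.4 − 10) = 412.52/12.4 = 33.268 mL/cmH2O.
τ = R × C = 11.563 × 0.03327 L/cmH2O = 0.3847 s.
Fraction remaining at end-expiration = e^(−Te/τ) = e^(−0.28/0.3847) = 0.483 → 48.3%.

48.3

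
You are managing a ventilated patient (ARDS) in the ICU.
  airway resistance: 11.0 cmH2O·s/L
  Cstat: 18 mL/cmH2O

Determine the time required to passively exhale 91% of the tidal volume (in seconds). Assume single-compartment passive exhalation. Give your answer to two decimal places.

τ = R × C = 11.0 × 18 mL/cmH2O = 11.0 × 0.018 L/cmH2O = 0.198 s.
Exhaled fraction f = 1 − e^(−t/τ) → t = −τ·ln(1 − f) = −0.198·ln(0.09) = 0.4768 s.

0.48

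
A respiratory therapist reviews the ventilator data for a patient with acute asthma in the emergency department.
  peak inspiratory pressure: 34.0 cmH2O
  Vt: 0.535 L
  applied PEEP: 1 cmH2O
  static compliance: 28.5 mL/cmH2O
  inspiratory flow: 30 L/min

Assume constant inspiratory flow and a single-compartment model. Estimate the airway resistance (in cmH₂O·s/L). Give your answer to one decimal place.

28.5

Flow: 30 L/min ÷ 60 = 0.5 L/s.
Equation of motion (constant flow): PIP = Vt/C + R·V̇ + PEEP.
R·V̇ = PIP − Vt/C − PEEP = 34.0 − 535/28.5 − 1 = 34.0 − 18.772 − 1 = 14.228 cmH2O.
R = 14.228 / 0.5 = 28.456 cmH2O·s/L.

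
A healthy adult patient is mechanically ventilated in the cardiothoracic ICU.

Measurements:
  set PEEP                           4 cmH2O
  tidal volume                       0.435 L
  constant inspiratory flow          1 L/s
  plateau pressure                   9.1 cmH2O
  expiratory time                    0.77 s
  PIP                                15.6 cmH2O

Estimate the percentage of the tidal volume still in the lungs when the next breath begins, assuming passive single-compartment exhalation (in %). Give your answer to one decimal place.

R = (PIP − Pplat)/V̇ = (15.6 − 9.1) / 1 = 6.5/1 = 6.5 cmH2O·s/L.
C = Vt/(Pplat − PEEP) = 435.0 / (9.1 − 4) = 435.0/5.1 = 85.294 mL/cmH2O.
τ = R × C = 6.5 × 0.08529 L/cmH2O = 0.5544 s.
Fraction remaining at end-expiration = e^(−Te/τ) = e^(−0.77/0.5544) = 0.2494 → 24.94%.

24.9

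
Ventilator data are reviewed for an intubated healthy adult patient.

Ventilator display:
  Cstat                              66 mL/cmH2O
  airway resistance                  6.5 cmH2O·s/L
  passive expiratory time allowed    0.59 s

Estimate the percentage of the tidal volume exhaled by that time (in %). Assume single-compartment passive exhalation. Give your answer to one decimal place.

τ = R × C = 6.5 × 66 mL/cmH2O = 6.5 × 0.066 L/cmH2O = 0.429 s.
Passive exhalation: V(t)/V₀ = e^(−t/τ) = e^(−0.59/0.429) = 0.2528.
Fraction exhaled = 1 − 0.2528 = 0.7472 → 74.72%.

74.7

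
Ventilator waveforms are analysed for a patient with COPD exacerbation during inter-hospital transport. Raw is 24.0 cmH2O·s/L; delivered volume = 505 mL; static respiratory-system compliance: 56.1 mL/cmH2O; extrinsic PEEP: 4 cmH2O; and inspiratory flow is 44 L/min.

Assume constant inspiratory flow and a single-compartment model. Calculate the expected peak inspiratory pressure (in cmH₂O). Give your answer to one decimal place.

30.6

Flow: 44 L/min ÷ 60 = 0.7333 L/s.
Equation of motion (constant flow): PIP = Vt/C + R·V̇ + PEEP.
PIP = 505/56.1 + 24.0×0.7333 + 4 = 9.002 + 17.599 + 4 = 30.601 cmH2O.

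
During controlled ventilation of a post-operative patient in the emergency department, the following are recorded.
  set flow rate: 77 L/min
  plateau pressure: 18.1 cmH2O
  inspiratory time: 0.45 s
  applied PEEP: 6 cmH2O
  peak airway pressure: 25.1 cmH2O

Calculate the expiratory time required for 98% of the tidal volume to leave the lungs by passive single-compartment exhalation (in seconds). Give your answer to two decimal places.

Flow: 77 L/min ÷ 60 = 1.2833 L/s.
Vt = flow × Ti = 1.2833 L/s × 0.45 s × 1000 mL/L = 577.49 mL.
R = (PIP − Pplat)/V̇ = (25.1 − 18.1) / 1.2833 = 7.0/1.2833 = 5.455 cmH2O·s/L.
C = Vt/(Pplat − PEEP) = 577.49 / (18.1 − 6) = 577.49/12.1 = 47.726 mL/cmH2O.
τ = R × C = 5.455 × 0.04773 L/cmH2O = 0.2604 s.
t = −τ·ln(1 − 0.98) = −0.2604·ln(0.02) = 1.019 s.

1.02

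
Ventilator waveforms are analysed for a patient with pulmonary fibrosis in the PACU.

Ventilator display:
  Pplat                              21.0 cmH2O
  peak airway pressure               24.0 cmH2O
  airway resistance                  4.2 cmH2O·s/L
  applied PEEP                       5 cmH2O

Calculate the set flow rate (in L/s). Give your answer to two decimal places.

flow = (PIP − Pplat) / Raw = 3.0 / 4.2 = 0.7143 L/s.

0.71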